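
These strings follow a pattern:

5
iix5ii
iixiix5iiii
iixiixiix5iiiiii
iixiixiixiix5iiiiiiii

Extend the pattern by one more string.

Every step adds iix to the front and ii to the end of the previous string.
So the next term is iix·iixiixiixiix5iiiiiiii·ii.

iixiixiixiixiix5iiiiiiiiii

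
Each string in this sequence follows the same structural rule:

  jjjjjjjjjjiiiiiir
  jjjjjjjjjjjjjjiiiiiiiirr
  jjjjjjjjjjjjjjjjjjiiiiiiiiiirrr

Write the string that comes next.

jjjjjjjjjjjjjjjjjjjjjjiiiiiiiiiiiirrrr

Each string has the form j^{4n+2} i^{2n+2} r^{n-1}, where the shown terms are n = 2, 3, 4.
At n = 5 the blocks have lengths 22, 12, 4.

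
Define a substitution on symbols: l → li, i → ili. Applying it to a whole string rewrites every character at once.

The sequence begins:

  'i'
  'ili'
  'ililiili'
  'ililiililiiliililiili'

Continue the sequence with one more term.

φ(ililiililiiliililiili) expands symbol-by-symbol to ili li ili li ili ili li ili li ili ili li ili ili li ili li ili ili li ili; joining the 21 pieces gives the next term.

ililiililiiliililiililiiliililiiliililiililiiliililiili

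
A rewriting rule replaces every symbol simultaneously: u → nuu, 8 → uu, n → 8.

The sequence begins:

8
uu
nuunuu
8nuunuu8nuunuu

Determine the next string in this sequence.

Rewriting the 14 symbols of 8nuunuu8nuunuu one by one yields uu 8 nuu nuu 8 nuu nuu uu 8 nuu nuu 8 nuu nuu; concatenated:

uu8nuunuu8nuunuuuu8nuunuu8nuunuu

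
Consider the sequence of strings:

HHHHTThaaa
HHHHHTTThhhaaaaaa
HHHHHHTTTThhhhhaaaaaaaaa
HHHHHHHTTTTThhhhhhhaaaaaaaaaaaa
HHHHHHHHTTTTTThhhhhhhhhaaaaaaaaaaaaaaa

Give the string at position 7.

Term n consists of n+3 H's, followed by n+1 T's, followed by 2n-1 h's, followed by 3n a's (n = 1, 2, …).
For term 7, n = 7, so the run lengths are 10, 8, 13, 21.

HHHHHHHHHHTTTTTTTThhhhhhhhhhhhhaaaaaaaaaaaaaaaaaaaaa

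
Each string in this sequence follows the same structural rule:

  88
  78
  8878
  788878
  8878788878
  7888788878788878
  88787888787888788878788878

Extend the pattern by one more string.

From term 3 onward, concatenate the second-to-last term with the last: 88·78 = 8878, 78·8878 = 788878, …
So term 8 is 7888788878788878·88787888787888788878788878.

788878887878887888787888787888788878788878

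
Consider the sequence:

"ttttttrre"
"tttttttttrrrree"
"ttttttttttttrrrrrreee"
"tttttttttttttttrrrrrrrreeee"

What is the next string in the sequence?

ttttttttttttttttttrrrrrrrrrreeeee

Reading off run lengths: t runs 6, 9, 12, 15; r runs 2, 4, 6, 8; e runs 1, 2, 3, 4 — each is linear in n (n = 1, 2, …).
For the next term, n = 5, so the run lengths are 18, 10, 5.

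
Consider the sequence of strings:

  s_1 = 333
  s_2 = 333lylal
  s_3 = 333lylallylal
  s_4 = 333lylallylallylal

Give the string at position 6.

Each term is the previous one with lylal appended.
From 333lylallylallylal, 2 further steps: 333lylallylallylal → 333lylallylallylallylal → (answer).

333lylallylallylallylallylal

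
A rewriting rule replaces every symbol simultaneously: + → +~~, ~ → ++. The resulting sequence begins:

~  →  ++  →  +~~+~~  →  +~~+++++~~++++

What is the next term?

+~~+++++~~+~~+~~+~~+~~+++++~~+~~+~~+~~

φ(+~~+++++~~++++) expands symbol-by-symbol to +~~ ++ ++ +~~ +~~ +~~ +~~ +~~ ++ ++ +~~ +~~ +~~ +~~; joining the 14 pieces gives the next term.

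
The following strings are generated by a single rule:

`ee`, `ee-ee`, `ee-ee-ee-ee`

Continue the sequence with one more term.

Every step duplicates the string with '-' between the halves.
Doubling ee-ee-ee-ee with '-' between the halves:

ee-ee-ee-ee-ee-ee-ee-ee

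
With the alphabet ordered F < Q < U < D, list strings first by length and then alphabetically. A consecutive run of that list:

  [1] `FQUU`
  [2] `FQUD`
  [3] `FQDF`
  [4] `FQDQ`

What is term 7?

Stepping forward 3 times from FQDQ: FQDQ → FQDU → FQDD, then the target.

FUFF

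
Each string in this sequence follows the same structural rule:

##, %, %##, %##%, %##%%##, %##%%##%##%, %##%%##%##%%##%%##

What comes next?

%##%%##%##%%##%%##%##%%##%##%

This is a Fibonacci-style word recurrence s(k) = s(k−1)·s(k−2): e.g. %·## = %##.
So term 8 is %##%%##%##%%##%%##·%##%%##%##%.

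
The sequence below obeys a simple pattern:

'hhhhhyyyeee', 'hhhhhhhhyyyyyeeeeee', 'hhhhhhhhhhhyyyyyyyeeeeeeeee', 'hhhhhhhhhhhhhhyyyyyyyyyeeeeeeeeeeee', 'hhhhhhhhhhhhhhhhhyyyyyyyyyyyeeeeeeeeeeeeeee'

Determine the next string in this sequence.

The n-th term is 3n+2 h's then 2n+1 y's then 3n e's (n = 1, 2, …).
Setting n = 6 gives 20, 13, 18 characters in each block.

hhhhhhhhhhhhhhhhhhhhyyyyyyyyyyyyyeeeeeeeeeeeeeeeeee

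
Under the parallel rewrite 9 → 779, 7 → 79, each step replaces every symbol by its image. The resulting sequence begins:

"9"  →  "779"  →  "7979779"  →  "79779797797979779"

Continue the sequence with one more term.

Applying the rule to each of the 17 symbols of 79779797797979779 gives the pieces 79 779 79 79 779 79 779 79 79 779 79 779 79 779 79 79 779, which concatenate to the answer.

79779797977979779797977979779797797979779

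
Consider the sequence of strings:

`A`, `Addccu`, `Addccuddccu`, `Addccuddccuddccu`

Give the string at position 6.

The strings grow by a fixed suffix ddccu each time.
From Addccuddccuddccu, 2 further steps: Addccuddccuddccu → Addccuddccuddccuddccu → (answer).

Addccuddccuddccuddccuddccu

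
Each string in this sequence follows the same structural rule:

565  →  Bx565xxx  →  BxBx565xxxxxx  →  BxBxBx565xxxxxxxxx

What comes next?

Every step adds Bx to the front and xxx to the end of the previous string.
Applying this once more to BxBxBx565xxxxxxxxx:

BxBxBxBx565xxxxxxxxxxxx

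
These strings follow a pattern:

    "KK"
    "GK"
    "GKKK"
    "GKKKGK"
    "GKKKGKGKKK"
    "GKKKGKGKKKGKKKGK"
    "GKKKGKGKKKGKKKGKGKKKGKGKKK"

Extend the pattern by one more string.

From term 3 onward, concatenate the last term with the second-to-last: GK·KK = GKKK, GKKK·GK = GKKKGK, …
Continuing: GKKKGKGKKKGKKKGKGKKKGKGKKK · GKKKGKGKKKGKKKGK gives term 8.

GKKKGKGKKKGKKKGKGKKKGKGKKKGKKKGKGKKKGKKKGK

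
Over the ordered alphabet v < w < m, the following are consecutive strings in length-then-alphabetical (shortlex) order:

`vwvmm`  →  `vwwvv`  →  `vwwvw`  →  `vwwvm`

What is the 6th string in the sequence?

vwwww

Stepping forward 2 times from vwwvm: vwwvm → vwwwv, then the target.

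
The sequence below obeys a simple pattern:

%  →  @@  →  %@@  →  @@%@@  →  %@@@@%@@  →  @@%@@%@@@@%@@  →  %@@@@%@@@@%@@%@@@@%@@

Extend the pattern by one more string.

Each term (from the third on) is the two preceding terms concatenated in order: term 3 = %·@@ = %@@.
Continuing: @@%@@%@@@@%@@ · %@@@@%@@@@%@@%@@@@%@@ gives term 8.

@@%@@%@@@@%@@%@@@@%@@@@%@@%@@@@%@@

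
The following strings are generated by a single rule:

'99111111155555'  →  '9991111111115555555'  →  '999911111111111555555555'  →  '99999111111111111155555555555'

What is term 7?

99999999111111111111111111155555555555555555

Reading off run lengths: 9 runs 2, 3, 4, 5; 1 runs 7, 9, 11, 13; 5 runs 5, 7, 9, 11 — each is linear in n, where the shown terms are n = 2, 3, 4, 5.
Setting n = 8 gives 8, 19, 17 characters in each block.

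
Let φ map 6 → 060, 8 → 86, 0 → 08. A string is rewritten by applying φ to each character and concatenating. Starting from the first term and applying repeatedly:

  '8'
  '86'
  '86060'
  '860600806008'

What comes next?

Expanding 860600806008: 8→86, 6→060, 0→08, 6→060, 0→08, 0→08, 8→86, 0→08, 6→060, 0→08, 0→08, 8→86. Concatenated: 86 060 08 060 08 08 86 08 060 08 08 86.

860600806008088608060080886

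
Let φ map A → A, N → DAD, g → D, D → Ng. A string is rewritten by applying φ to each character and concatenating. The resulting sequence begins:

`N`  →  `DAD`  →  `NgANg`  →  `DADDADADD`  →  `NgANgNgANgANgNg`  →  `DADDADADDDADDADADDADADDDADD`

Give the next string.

Rewriting the 27 symbols of DADDADADDDADDADADDADADDDADD one by one yields Ng A Ng Ng A Ng A Ng Ng Ng A Ng Ng A Ng A Ng Ng A Ng A Ng Ng Ng A Ng Ng; concatenated:

NgANgNgANgANgNgNgANgNgANgANgNgANgANgNgNgANgNg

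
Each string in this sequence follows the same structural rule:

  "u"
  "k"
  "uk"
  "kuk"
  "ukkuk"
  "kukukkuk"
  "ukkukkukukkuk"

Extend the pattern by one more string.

kukukkukukkukkukukkuk

From term 3 onward, concatenate the second-to-last term with the last: u·k = uk, k·uk = kuk, …
So term 8 is kukukkuk·ukkukkukukkuk.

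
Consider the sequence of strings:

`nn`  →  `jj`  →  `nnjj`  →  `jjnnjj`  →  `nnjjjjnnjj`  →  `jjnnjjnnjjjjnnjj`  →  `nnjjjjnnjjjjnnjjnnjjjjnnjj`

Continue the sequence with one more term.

jjnnjjnnjjjjnnjjnnjjjjnnjjjjnnjjnnjjjjnnjj

Each term (from the third on) is the two preceding terms concatenated in order: term 3 = nn·jj = nnjj.
The next term joins jjnnjjnnjjjjnnjj and nnjjjjnnjjjjnnjjnnjjjjnnjj.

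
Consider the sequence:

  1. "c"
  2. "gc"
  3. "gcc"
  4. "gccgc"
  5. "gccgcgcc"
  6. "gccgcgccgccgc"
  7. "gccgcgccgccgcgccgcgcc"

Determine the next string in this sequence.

gccgcgccgccgcgccgcgccgccgcgccgccgc

From term 3 onward, concatenate the last term with the second-to-last: gc·c = gcc, gcc·gc = gccgc, …
So term 8 is gccgcgccgccgcgccgcgcc·gccgcgccgccgc.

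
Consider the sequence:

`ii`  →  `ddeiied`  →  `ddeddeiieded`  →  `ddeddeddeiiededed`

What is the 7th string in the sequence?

Each term wraps the previous one in dde on the left and ed on the right.
From ddeddeddeiiededed, 3 further steps: ddeddeddeiiededed → ddeddeddeddeiiedededed → ddeddeddeddeddeiiededededed → (answer).

ddeddeddeddeddeddeiiedededededed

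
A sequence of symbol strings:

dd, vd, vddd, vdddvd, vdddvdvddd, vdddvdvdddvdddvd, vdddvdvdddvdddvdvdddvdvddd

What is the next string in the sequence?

From term 3 onward, concatenate the last term with the second-to-last: vd·dd = vddd, vddd·vd = vdddvd, …
The next term joins vdddvdvdddvdddvdvdddvdvddd and vdddvdvdddvdddvd.

vdddvdvdddvdddvdvdddvdvdddvdddvdvdddvdddvd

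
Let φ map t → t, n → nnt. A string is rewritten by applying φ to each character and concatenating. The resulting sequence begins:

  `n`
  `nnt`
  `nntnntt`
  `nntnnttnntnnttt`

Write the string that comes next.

Applying the rule to each of the 15 symbols of nntnnttnntnnttt gives the pieces nnt nnt t nnt nnt t t nnt nnt t nnt nnt t t t, which concatenate to the answer.

nntnnttnntnntttnntnnttnntnntttt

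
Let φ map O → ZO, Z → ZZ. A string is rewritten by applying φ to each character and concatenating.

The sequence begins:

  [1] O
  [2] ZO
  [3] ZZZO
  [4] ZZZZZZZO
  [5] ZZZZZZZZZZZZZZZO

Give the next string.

ZZZZZZZZZZZZZZZZZZZZZZZZZZZZZZZO

φ(ZZZZZZZZZZZZZZZO) expands symbol-by-symbol to ZZ ZZ ZZ ZZ ZZ ZZ ZZ ZZ ZZ ZZ ZZ ZZ ZZ ZZ ZZ ZO; joining the 16 pieces gives the next term.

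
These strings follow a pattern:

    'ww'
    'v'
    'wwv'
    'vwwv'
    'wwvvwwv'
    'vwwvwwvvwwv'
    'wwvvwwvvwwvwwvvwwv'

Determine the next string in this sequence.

This is a Fibonacci-style word recurrence s(k) = s(k−2)·s(k−1): e.g. ww·v = wwv.
Continuing: vwwvwwvvwwv · wwvvwwvvwwvwwvvwwv gives term 8.

vwwvwwvvwwvwwvvwwvvwwvwwvvwwv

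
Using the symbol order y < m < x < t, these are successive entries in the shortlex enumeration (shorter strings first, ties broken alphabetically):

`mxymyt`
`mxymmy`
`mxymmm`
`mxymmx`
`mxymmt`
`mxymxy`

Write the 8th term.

Continuing the enumeration 2 steps past mxymxy: mxymxy → mxymxm → (answer).

mxymxx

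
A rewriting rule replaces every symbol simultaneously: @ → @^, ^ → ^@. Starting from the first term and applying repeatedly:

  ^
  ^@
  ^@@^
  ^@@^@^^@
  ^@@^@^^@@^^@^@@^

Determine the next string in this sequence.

Replace each of the 16 characters of ^@@^@^^@@^^@^@@^ in place — ^@ @^ @^ ^@ @^ ^@ ^@ @^ @^ ^@ ^@ @^ ^@ @^ @^ ^@ — and concatenate.

^@@^@^^@@^^@^@@^@^^@^@@^^@@^@^^@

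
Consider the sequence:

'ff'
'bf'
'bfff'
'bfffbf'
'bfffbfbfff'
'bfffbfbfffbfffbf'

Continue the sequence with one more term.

From term 3 onward, concatenate the last term with the second-to-last: bf·ff = bfff, bfff·bf = bfffbf, …
So term 7 is bfffbfbfffbfffbf·bfffbfbfff.

bfffbfbfffbfffbfbfffbfbfff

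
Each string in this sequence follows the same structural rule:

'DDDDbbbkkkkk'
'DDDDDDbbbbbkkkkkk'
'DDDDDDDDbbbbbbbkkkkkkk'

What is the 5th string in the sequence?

DDDDDDDDDDDDbbbbbbbbbbbkkkkkkkkk

The n-th term is 2n D's then 2n-1 b's then n+3 k's, where the shown terms are n = 2, 3, 4.
At n = 6 the blocks have lengths 12, 11, 9.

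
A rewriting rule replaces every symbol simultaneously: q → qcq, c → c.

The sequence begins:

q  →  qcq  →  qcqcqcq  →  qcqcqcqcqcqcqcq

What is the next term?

qcqcqcqcqcqcqcqcqcqcqcqcqcqcqcq

φ(qcqcqcqcqcqcqcq) expands symbol-by-symbol to qcq c qcq c qcq c qcq c qcq c qcq c qcq c qcq; joining the 15 pieces gives the next term.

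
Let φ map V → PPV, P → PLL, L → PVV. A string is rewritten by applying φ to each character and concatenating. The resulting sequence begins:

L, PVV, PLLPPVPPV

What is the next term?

PLLPVVPVVPLLPLLPPVPLLPLLPPV

Apply φ to PLLPPVPPV symbol by symbol: P→PLL, L→PVV, L→PVV, P→PLL, P→PLL, V→PPV, P→PLL, P→PLL, V→PPV; joined: PLL PVV PVV PLL PLL PPV PLL PLL PPV.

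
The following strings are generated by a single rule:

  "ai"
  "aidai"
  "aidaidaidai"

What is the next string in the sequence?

Each string is two copies of the previous one joined by 'd'.
One more doubling of aidaidaidai gives the answer.

aidaidaidaidaidaidaidai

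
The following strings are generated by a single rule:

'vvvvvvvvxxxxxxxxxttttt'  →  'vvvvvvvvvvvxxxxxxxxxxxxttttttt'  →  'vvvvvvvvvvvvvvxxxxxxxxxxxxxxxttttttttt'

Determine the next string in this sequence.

vvvvvvvvvvvvvvvvvxxxxxxxxxxxxxxxxxxttttttttttt

Term n consists of 3n+2 v's, followed by 3n+3 x's, followed by 2n+1 t's, where the shown terms are n = 2, 3, 4.
Setting n = 5 gives 17, 18, 11 characters in each block.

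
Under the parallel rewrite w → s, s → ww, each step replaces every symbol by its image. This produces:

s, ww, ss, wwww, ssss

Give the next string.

Rewriting each symbol of ssss: s→ww, s→ww, s→ww, s→ww, which concatenates to ww ww ww ww.

wwwwwwww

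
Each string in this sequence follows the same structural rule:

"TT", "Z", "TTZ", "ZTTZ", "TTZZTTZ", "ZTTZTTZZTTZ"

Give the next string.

TTZZTTZZTTZTTZZTTZ

This is a Fibonacci-style word recurrence s(k) = s(k−2)·s(k−1): e.g. TT·Z = TTZ.
Continuing: TTZZTTZ · ZTTZTTZZTTZ gives term 7.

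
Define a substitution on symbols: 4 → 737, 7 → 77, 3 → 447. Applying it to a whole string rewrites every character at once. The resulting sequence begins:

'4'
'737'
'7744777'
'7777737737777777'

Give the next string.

7777777777447777744777777777777777

φ(7777737737777777) expands symbol-by-symbol to 77 77 77 77 77 447 77 77 447 77 77 77 77 77 77 77; joining the 16 pieces gives the next term.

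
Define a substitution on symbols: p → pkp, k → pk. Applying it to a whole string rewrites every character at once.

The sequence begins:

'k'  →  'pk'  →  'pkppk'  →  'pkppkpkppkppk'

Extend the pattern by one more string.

pkppkpkppkppkpkppkpkppkppkpkppkppk

φ(pkppkpkppkppk) expands symbol-by-symbol to pkp pk pkp pkp pk pkp pk pkp pkp pk pkp pkp pk; joining the 13 pieces gives the next term.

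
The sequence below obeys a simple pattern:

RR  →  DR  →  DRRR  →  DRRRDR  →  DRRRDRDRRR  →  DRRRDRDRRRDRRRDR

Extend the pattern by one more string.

This is a Fibonacci-style word recurrence s(k) = s(k−1)·s(k−2): e.g. DR·RR = DRRR.
Continuing: DRRRDRDRRRDRRRDR · DRRRDRDRRR gives term 7.

DRRRDRDRRRDRRRDRDRRRDRDRRR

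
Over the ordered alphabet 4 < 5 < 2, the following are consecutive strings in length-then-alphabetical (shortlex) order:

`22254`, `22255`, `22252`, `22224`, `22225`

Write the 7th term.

444444

Continuing the enumeration 2 steps past 22225: 22225 → 22222 → (answer).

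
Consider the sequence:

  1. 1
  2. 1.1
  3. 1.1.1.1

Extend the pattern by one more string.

Each string is two copies of the previous one joined by '.'.
One more doubling of 1.1.1.1 gives the answer.

1.1.1.1.1.1.1.1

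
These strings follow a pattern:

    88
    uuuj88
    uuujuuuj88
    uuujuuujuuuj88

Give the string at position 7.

Each term is the previous one with uuuj prepended.
From uuujuuujuuuj88, 3 further steps: uuujuuujuuuj88 → uuujuuujuuujuuuj88 → uuujuuujuuujuuujuuuj88 → (answer).

uuujuuujuuujuuujuuujuuuj88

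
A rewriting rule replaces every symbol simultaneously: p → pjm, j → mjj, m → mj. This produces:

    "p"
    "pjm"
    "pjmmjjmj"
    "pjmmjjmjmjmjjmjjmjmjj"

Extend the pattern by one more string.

Rewriting the 21 symbols of pjmmjjmjmjmjjmjjmjmjj one by one yields pjm mjj mj mj mjj mjj mj mjj mj mjj mj mjj mjj mj mjj mjj mj mjj mj mjj mjj; concatenated:

pjmmjjmjmjmjjmjjmjmjjmjmjjmjmjjmjjmjmjjmjjmjmjjmjmjjmjj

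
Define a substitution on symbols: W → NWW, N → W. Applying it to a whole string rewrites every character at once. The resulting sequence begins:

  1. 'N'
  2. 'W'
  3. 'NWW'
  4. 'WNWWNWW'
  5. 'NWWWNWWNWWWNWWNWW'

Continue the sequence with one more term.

WNWWNWWNWWWNWWNWWWNWWNWWNWWWNWWNWWWNWWNWW

Replace each of the 17 characters of NWWWNWWNWWWNWWNWW in place — W NWW NWW NWW W NWW NWW W NWW NWW NWW W NWW NWW W NWW NWW — and concatenate.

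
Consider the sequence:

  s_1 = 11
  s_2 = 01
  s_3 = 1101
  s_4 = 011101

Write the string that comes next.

Each term (from the third on) is the two preceding terms concatenated in order: term 3 = 11·01 = 1101.
Continuing: 1101 · 011101 gives term 5.

1101011101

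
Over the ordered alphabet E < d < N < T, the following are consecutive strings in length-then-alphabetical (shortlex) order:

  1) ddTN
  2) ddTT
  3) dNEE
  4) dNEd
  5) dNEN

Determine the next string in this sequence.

dNET

Find the rightmost character of dNEN below T, bump it to the next letter, and reset everything to its right to E.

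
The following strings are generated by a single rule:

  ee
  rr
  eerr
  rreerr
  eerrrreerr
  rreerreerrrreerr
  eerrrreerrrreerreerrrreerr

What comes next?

rreerreerrrreerreerrrreerrrreerreerrrreerr

From term 3 onward, concatenate the second-to-last term with the last: ee·rr = eerr, rr·eerr = rreerr, …
Continuing: rreerreerrrreerr · eerrrreerrrreerreerrrreerr gives term 8.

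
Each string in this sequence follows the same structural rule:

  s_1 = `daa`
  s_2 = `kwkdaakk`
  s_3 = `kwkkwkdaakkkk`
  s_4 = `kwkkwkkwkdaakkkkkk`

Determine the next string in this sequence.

Each term wraps the previous one in kwk on the left and kk on the right.
So the next term is kwk·kwkkwkkwkdaakkkkkk·kk.

kwkkwkkwkkwkdaakkkkkkkk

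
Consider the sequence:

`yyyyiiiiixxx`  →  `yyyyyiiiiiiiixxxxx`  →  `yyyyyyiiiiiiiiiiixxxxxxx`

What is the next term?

yyyyyyyiiiiiiiiiiiiiixxxxxxxxx

The n-th term is n+2 y's then 3n-1 i's then 2n-1 x's, where the shown terms are n = 2, 3, 4.
Setting n = 5 gives 7, 14, 9 characters in each block.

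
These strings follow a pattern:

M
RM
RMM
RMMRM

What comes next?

RMMRMRMM

This is a Fibonacci-style word recurrence s(k) = s(k−1)·s(k−2): e.g. RM·M = RMM.
Continuing: RMMRM · RMM gives term 5.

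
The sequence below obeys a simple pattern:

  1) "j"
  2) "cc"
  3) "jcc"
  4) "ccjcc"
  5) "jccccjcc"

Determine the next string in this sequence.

From term 3 onward, concatenate the second-to-last term with the last: j·cc = jcc, cc·jcc = ccjcc, …
Continuing: ccjcc · jccccjcc gives term 6.

ccjccjccccjcc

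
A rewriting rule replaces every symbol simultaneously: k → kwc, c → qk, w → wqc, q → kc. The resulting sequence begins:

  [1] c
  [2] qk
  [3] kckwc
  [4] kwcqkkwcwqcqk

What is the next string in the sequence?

Replace each of the 13 characters of kwcqkkwcwqcqk in place — kwc wqc qk kc kwc kwc wqc qk wqc kc qk kc kwc — and concatenate.

kwcwqcqkkckwckwcwqcqkwqckcqkkckwc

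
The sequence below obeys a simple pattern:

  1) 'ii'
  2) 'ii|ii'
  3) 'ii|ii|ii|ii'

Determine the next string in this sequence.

Every step duplicates the string with '|' between the halves.
Doubling ii|ii|ii|ii with '|' between the halves:

ii|ii|ii|ii|ii|ii|ii|ii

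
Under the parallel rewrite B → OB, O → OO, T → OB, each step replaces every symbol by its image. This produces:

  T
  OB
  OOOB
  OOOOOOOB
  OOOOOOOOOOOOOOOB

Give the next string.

Rewriting the 16 symbols of OOOOOOOOOOOOOOOB one by one yields OO OO OO OO OO OO OO OO OO OO OO OO OO OO OO OB; concatenated:

OOOOOOOOOOOOOOOOOOOOOOOOOOOOOOOB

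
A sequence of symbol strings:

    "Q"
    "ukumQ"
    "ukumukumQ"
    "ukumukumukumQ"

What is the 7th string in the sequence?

The strings grow by a fixed prefix ukum each time.
From ukumukumukumQ, 3 further steps: ukumukumukumQ → ukumukumukumukumQ → ukumukumukumukumukumQ → (answer).

ukumukumukumukumukumukumQ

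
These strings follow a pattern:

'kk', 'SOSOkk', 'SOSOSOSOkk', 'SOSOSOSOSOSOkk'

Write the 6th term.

SOSOSOSOSOSOSOSOSOSOkk

The strings grow by a fixed prefix SOSO each time.
From SOSOSOSOSOSOkk, 2 further steps: SOSOSOSOSOSOkk → SOSOSOSOSOSOSOSOkk → (answer).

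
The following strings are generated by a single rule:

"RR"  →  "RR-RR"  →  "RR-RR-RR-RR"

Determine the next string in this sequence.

Each string is two copies of the previous one joined by '-'.
So the next term is two copies of RR-RR-RR-RR with '-' between the halves.

RR-RR-RR-RR-RR-RR-RR-RR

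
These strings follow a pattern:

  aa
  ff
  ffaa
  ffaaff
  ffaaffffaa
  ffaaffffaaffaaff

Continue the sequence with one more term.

From term 3 onward, concatenate the last term with the second-to-last: ff·aa = ffaa, ffaa·ff = ffaaff, …
So term 7 is ffaaffffaaffaaff·ffaaffffaa.

ffaaffffaaffaaffffaaffffaa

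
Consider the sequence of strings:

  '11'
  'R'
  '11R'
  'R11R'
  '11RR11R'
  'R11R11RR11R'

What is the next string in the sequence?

From term 3 onward, concatenate the second-to-last term with the last: 11·R = 11R, R·11R = R11R, …
Continuing: 11RR11R · R11R11RR11R gives term 7.

11RR11RR11R11RR11R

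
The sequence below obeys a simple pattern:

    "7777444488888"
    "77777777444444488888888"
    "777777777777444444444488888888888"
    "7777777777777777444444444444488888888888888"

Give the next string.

77777777777777777777444444444444444488888888888888888

Term n consists of 4n 7's, followed by 3n+1 4's, followed by 3n+2 8's (n = 1, 2, …).
Setting n = 5 gives 20, 16, 17 characters in each block.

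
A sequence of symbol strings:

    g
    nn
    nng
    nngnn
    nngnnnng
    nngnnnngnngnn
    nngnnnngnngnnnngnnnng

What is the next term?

Each term (from the third on) is the previous term followed by the one before it: term 3 = nn·g = nng.
Continuing: nngnnnngnngnnnngnnnng · nngnnnngnngnn gives term 8.

nngnnnngnngnnnngnnnngnngnnnngnngnn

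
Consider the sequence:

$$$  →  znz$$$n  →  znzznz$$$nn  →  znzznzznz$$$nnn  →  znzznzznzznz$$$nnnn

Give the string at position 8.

znzznzznzznzznzznzznz$$$nnnnnnn

Every step adds znz to the front and n to the end of the previous string.
From znzznzznzznz$$$nnnn, 3 further steps: znzznzznzznz$$$nnnn → znzznzznzznzznz$$$nnnnn → znzznzznzznzznzznz$$$nnnnnn → (answer).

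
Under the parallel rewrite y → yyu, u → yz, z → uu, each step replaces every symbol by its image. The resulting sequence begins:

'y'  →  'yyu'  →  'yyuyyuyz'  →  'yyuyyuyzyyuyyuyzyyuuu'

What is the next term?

yyuyyuyzyyuyyuyzyyuuuyyuyyuyzyyuyyuyzyyuuuyyuyyuyzyzyz

Applying the rule to each of the 21 symbols of yyuyyuyzyyuyyuyzyyuuu gives the pieces yyu yyu yz yyu yyu yz yyu uu yyu yyu yz yyu yyu yz yyu uu yyu yyu yz yz yz, which concatenate to the answer.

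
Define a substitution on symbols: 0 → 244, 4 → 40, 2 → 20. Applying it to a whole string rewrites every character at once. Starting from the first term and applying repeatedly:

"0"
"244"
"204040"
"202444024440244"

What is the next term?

Rewriting the 15 symbols of 202444024440244 one by one yields 20 244 20 40 40 40 244 20 40 40 40 244 20 40 40; concatenated:

202442040404024420404040244204040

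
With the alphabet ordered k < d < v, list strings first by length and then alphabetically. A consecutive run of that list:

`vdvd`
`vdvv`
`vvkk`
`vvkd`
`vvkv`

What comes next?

Find the rightmost character of vvkv below v, bump it to the next letter, and reset everything to its right to k.

vvdk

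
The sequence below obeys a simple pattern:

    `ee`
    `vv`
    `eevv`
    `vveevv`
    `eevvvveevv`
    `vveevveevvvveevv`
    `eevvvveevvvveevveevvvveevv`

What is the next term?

vveevveevvvveevveevvvveevvvveevveevvvveevv

From term 3 onward, concatenate the second-to-last term with the last: ee·vv = eevv, vv·eevv = vveevv, …
Continuing: vveevveevvvveevv · eevvvveevvvveevveevvvveevv gives term 8.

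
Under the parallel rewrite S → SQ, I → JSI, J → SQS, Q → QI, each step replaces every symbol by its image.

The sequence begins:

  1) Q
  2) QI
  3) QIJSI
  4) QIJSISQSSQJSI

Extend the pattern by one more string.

Applying the rule to each of the 13 symbols of QIJSISQSSQJSI gives the pieces QI JSI SQS SQ JSI SQ QI SQ SQ QI SQS SQ JSI, which concatenate to the answer.

QIJSISQSSQJSISQQISQSQQISQSSQJSI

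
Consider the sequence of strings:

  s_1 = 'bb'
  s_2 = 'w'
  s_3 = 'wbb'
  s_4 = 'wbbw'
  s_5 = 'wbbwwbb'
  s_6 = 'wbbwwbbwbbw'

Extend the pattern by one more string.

From term 3 onward, concatenate the last term with the second-to-last: w·bb = wbb, wbb·w = wbbw, …
So term 7 is wbbwwbbwbbw·wbbwwbb.

wbbwwbbwbbwwbbwwbb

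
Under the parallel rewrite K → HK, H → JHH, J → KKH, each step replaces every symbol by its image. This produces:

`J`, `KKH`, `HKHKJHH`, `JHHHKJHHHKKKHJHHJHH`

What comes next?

Applying the rule to each of the 19 symbols of JHHHKJHHHKKKHJHHJHH gives the pieces KKH JHH JHH JHH HK KKH JHH JHH JHH HK HK HK JHH KKH JHH JHH KKH JHH JHH, which concatenate to the answer.

KKHJHHJHHJHHHKKKHJHHJHHJHHHKHKHKJHHKKHJHHJHHKKHJHHJHH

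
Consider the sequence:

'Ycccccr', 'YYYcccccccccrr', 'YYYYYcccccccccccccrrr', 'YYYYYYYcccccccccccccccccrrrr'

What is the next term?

Each string has the form Y^{2n-1} c^{4n+1} r^{n} (n = 1, 2, …).
For the next term, n = 5, so the run lengths are 9, 21, 5.

YYYYYYYYYcccccccccccccccccccccrrrrr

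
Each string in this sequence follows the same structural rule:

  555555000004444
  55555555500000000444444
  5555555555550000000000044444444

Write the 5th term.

55555555555555555500000000000000000444444444444

The n-th term is 3n 5's then 3n-1 0's then 2n 4's, where the shown terms are n = 2, 3, 4.
At n = 6 the blocks have lengths 18, 17, 12.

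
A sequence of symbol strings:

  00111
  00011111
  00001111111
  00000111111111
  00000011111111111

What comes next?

00000001111111111111

Reading off run lengths: 0 runs 2, 3, 4, 5, 6; 1 runs 3, 5, 7, 9, 11 — each is linear in n (n = 1, 2, …).
Setting n = 6 gives 7, 13 characters in each block.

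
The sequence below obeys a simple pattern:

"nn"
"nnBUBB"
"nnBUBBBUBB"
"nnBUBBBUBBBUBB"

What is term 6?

The strings grow by a fixed suffix BUBB each time.
From nnBUBBBUBBBUBB, 2 further steps: nnBUBBBUBBBUBB → nnBUBBBUBBBUBBBUBB → (answer).

nnBUBBBUBBBUBBBUBBBUBB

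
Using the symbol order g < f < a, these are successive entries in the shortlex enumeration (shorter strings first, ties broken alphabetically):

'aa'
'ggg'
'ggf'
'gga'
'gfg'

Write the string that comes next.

gff

Find the rightmost character of gfg below a, bump it to the next letter, and reset everything to its right to g.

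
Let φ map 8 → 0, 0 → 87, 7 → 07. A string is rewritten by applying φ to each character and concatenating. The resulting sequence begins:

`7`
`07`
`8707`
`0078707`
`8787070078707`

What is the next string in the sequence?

00700787078787070078707

Replace each of the 13 characters of 8787070078707 in place — 0 07 0 07 87 07 87 87 07 0 07 87 07 — and concatenate.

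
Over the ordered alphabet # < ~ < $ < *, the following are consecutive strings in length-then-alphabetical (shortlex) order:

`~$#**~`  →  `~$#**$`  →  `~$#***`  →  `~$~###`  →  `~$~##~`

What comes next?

Find the rightmost character of ~$~##~ below *, bump it to the next letter, and reset everything to its right to #.

~$~##$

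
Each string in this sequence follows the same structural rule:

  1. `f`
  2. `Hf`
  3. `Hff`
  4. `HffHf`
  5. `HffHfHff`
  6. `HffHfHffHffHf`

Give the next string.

HffHfHffHffHfHffHfHff

From term 3 onward, concatenate the last term with the second-to-last: Hf·f = Hff, Hff·Hf = HffHf, …
Continuing: HffHfHffHffHf · HffHfHff gives term 7.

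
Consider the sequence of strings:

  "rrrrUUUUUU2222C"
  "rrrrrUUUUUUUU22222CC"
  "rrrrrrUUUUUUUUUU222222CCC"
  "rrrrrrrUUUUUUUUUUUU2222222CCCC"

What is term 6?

rrrrrrrrrUUUUUUUUUUUUUUUU222222222CCCCCC

Reading off run lengths: r runs 4, 5, 6, 7; U runs 6, 8, 10, 12; 2 runs 4, 5, 6, 7; C runs 1, 2, 3, 4 — each is linear in n, where the shown terms are n = 2, 3, 4, 5.
For term 6, n = 7, so the run lengths are 9, 16, 9, 6.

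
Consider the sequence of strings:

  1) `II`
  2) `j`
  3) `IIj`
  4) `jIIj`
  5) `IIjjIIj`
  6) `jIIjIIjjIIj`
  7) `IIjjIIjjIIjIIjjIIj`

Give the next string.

jIIjIIjjIIjIIjjIIjjIIjIIjjIIj

Each term (from the third on) is the two preceding terms concatenated in order: term 3 = II·j = IIj.
So term 8 is jIIjIIjjIIj·IIjjIIjjIIjIIjjIIj.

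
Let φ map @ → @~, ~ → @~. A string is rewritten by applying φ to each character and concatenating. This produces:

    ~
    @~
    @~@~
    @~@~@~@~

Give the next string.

Rewriting each symbol of @~@~@~@~: @→@~, ~→@~, @→@~, ~→@~, @→@~, ~→@~, @→@~, ~→@~, which concatenates to @~ @~ @~ @~ @~ @~ @~ @~.

@~@~@~@~@~@~@~@~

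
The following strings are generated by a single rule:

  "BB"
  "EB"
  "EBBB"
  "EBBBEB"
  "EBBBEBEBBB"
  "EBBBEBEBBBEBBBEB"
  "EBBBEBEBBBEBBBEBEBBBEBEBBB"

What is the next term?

From term 3 onward, concatenate the last term with the second-to-last: EB·BB = EBBB, EBBB·EB = EBBBEB, …
The next term joins EBBBEBEBBBEBBBEBEBBBEBEBBB and EBBBEBEBBBEBBBEB.

EBBBEBEBBBEBBBEBEBBBEBEBBBEBBBEBEBBBEBBBEB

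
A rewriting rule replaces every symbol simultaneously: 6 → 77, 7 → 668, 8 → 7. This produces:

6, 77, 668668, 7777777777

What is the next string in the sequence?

668668668668668668668668668668

Expanding 7777777777: 7→668, 7→668, 7→668, 7→668, 7→668, 7→668, 7→668, 7→668, 7→668, 7→668. Concatenated: 668 668 668 668 668 668 668 668 668 668.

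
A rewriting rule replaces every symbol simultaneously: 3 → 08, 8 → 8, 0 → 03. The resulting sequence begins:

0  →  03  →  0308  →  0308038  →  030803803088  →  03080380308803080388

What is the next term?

Rewriting the 20 symbols of 03080380308803080388 one by one yields 03 08 03 8 03 08 8 03 08 03 8 8 03 08 03 8 03 08 8 8; concatenated:

030803803088030803880308038030888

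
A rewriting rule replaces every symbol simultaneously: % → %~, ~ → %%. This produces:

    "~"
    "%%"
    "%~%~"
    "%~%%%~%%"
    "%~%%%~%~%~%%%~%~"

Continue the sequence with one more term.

Replace each of the 16 characters of %~%%%~%~%~%%%~%~ in place — %~ %% %~ %~ %~ %% %~ %% %~ %% %~ %~ %~ %% %~ %% — and concatenate.

%~%%%~%~%~%%%~%%%~%%%~%~%~%%%~%%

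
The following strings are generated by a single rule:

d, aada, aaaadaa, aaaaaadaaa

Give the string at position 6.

aaaaaaaaaadaaaaa

Each term wraps the previous one in aa on the left and a on the right.
From aaaaaadaaa, 2 further steps: aaaaaadaaa → aaaaaaaadaaaa → (answer).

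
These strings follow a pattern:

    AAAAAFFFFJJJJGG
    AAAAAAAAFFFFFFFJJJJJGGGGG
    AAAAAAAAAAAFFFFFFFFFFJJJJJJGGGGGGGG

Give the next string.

AAAAAAAAAAAAAAFFFFFFFFFFFFFJJJJJJJGGGGGGGGGGG

Term n consists of 3n+2 A's, followed by 3n+1 F's, followed by n+3 J's, followed by 3n-1 G's (n = 1, 2, …).
At n = 4 the blocks have lengths 14, 13, 7, 11.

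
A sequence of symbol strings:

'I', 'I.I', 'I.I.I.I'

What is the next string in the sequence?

Each string is two copies of the previous one joined by '.'.
Doubling I.I.I.I with '.' between the halves:

I.I.I.I.I.I.I.I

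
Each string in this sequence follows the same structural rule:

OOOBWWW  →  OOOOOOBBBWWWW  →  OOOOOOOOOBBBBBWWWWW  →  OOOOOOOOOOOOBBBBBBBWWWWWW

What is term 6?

OOOOOOOOOOOOOOOOOOBBBBBBBBBBBWWWWWWWW

Reading off run lengths: O runs 3, 6, 9, 12; B runs 1, 3, 5, 7; W runs 3, 4, 5, 6 — each is linear in n (n = 1, 2, …).
For term 6, n = 6, so the run lengths are 18, 11, 8.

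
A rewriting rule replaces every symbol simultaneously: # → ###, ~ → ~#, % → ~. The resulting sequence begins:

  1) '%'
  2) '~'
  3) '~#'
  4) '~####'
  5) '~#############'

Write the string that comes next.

Applying the rule to each of the 14 symbols of ~############# gives the pieces ~# ### ### ### ### ### ### ### ### ### ### ### ### ###, which concatenate to the answer.

~########################################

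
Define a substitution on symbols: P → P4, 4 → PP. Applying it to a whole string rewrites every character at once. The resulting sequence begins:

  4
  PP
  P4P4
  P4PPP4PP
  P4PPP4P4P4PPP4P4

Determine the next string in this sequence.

Rewriting the 16 symbols of P4PPP4P4P4PPP4P4 one by one yields P4 PP P4 P4 P4 PP P4 PP P4 PP P4 P4 P4 PP P4 PP; concatenated:

P4PPP4P4P4PPP4PPP4PPP4P4P4PPP4PP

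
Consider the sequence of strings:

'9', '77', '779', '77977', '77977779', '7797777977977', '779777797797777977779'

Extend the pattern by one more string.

7797777977977779777797797777977977

This is a Fibonacci-style word recurrence s(k) = s(k−1)·s(k−2): e.g. 77·9 = 779.
Continuing: 779777797797777977779 · 7797777977977 gives term 8.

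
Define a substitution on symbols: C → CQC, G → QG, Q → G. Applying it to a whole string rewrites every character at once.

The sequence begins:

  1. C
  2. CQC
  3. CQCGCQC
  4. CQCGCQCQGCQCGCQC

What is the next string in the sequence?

CQCGCQCQGCQCGCQCGQGCQCGCQCQGCQCGCQC

φ(CQCGCQCQGCQCGCQC) expands symbol-by-symbol to CQC G CQC QG CQC G CQC G QG CQC G CQC QG CQC G CQC; joining the 16 pieces gives the next term.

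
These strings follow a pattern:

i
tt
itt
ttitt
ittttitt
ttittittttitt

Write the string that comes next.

ittttittttittittttitt

Each term (from the third on) is the two preceding terms concatenated in order: term 3 = i·tt = itt.
So term 7 is ittttitt·ttittittttitt.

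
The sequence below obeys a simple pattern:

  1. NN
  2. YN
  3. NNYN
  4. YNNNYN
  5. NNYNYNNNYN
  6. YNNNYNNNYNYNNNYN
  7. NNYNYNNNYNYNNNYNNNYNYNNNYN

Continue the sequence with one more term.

YNNNYNNNYNYNNNYNNNYNYNNNYNYNNNYNNNYNYNNNYN

This is a Fibonacci-style word recurrence s(k) = s(k−2)·s(k−1): e.g. NN·YN = NNYN.
So term 8 is YNNNYNNNYNYNNNYN·NNYNYNNNYNYNNNYNNNYNYNNNYN.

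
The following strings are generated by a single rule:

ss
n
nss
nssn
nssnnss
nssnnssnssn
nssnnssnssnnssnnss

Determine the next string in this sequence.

Each term (from the third on) is the previous term followed by the one before it: term 3 = n·ss = nss.
Continuing: nssnnssnssnnssnnss · nssnnssnssn gives term 8.

nssnnssnssnnssnnssnssnnssnssn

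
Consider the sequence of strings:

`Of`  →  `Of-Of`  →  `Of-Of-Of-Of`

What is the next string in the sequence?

Every step duplicates the string with '-' between the halves.
So the next term is two copies of Of-Of-Of-Of with '-' between the halves.

Of-Of-Of-Of-Of-Of-Of-Of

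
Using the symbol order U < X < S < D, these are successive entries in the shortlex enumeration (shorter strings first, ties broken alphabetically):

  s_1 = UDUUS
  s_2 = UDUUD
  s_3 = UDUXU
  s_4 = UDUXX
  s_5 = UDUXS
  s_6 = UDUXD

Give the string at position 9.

Advancing 3 positions from UDUXD through UDUXD → UDUSU → UDUSX reaches term 9.

UDUSS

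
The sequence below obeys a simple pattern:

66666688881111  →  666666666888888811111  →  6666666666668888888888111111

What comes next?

Each string has the form 6^{3n} 8^{3n-2} 1^{n+2}, where the shown terms are n = 2, 3, 4.
At n = 5 the blocks have lengths 15, 13, 7.

66666666666666688888888888881111111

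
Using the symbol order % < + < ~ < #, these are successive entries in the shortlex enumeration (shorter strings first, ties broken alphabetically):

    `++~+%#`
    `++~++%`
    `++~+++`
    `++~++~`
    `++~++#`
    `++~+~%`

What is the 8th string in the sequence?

++~+~~

Stepping forward 2 times from ++~+~%: ++~+~% → ++~+~+, then the target.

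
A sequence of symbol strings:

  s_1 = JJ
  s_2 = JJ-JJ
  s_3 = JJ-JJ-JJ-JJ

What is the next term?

JJ-JJ-JJ-JJ-JJ-JJ-JJ-JJ

Each string is two copies of the previous one joined by '-'.
One more doubling of JJ-JJ-JJ-JJ gives the answer.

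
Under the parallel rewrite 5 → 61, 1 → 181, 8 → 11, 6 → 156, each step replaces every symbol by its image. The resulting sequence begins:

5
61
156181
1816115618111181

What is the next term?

Rewriting the 16 symbols of 1816115618111181 one by one yields 181 11 181 156 181 181 61 156 181 11 181 181 181 181 11 181; concatenated:

18111181156181181611561811118118118118111181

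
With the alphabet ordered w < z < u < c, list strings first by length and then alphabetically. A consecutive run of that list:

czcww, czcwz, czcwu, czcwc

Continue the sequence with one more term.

The successor of czcwc increments the rightmost position that isn't already c and resets every position after it to w.

czczw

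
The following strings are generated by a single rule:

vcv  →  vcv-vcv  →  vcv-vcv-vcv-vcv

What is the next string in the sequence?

Each string is two copies of the previous one joined by '-'.
So the next term is two copies of vcv-vcv-vcv-vcv with '-' between the halves.

vcv-vcv-vcv-vcv-vcv-vcv-vcv-vcv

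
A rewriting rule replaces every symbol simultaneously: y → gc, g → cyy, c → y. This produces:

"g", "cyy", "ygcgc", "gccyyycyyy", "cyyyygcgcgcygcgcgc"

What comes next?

Replace each of the 18 characters of cyyyygcgcgcygcgcgc in place — y gc gc gc gc cyy y cyy y cyy y gc cyy y cyy y cyy y — and concatenate.

ygcgcgcgccyyycyyycyyygccyyycyyycyyy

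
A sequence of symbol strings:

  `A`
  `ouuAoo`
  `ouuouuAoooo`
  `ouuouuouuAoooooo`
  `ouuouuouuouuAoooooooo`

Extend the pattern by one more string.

ouuouuouuouuouuAoooooooooo

Every step adds ouu to the front and oo to the end of the previous string.
One more step from ouuouuouuouuAoooooooo gives the answer.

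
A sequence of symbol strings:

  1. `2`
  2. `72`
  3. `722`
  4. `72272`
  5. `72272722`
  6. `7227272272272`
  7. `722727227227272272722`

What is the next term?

This is a Fibonacci-style word recurrence s(k) = s(k−1)·s(k−2): e.g. 72·2 = 722.
So term 8 is 722727227227272272722·7227272272272.

7227272272272722727227227272272272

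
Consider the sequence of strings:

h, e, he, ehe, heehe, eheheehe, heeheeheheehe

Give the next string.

This is a Fibonacci-style word recurrence s(k) = s(k−2)·s(k−1): e.g. h·e = he.
The next term joins eheheehe and heeheeheheehe.

eheheeheheeheeheheehe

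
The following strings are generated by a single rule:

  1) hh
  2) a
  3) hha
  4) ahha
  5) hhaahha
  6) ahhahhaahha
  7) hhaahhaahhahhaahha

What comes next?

ahhahhaahhahhaahhaahhahhaahha

Each term (from the third on) is the two preceding terms concatenated in order: term 3 = hh·a = hha.
Continuing: ahhahhaahha · hhaahhaahhahhaahha gives term 8.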